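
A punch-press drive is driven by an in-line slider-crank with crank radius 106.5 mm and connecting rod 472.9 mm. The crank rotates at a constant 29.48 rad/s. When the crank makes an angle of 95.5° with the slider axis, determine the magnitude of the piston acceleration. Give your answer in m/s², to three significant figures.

ω = 29.48 rad/s
x(θ) = r cosθ + √(L² − r² sin²θ); with ω constant, a = ω²·d²x/dθ².
d²x/dθ² = −r cosθ − r²(cos2θ)/√u − r⁴ sin²2θ/(4u^{3/2}),  u = L² − r² sin²θ = 0.212396 m².
Substituting r = 0.1065 m, L = 0.4729 m, θ = 95.5°: d²x/dθ² = +0.034354 m.
a = ω²·d²x/dθ² = (29.48)²·(+0.034354) = +29.856 m/s²;  |a| = 29.856 m/s².

29.9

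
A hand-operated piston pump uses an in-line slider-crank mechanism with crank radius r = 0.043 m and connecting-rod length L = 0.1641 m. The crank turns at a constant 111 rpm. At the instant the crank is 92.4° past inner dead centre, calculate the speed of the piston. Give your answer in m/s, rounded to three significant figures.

0.494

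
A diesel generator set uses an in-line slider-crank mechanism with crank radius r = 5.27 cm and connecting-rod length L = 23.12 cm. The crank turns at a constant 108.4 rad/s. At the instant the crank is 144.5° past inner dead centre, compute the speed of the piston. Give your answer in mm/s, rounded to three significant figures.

ω = 108.4 rad/s
For an in-line slider-crank, x = r cosθ + √(L² − r² sin²θ), so v = −rω sinθ·[1 + r cosθ/√(L² − r² sin²θ)].
With r = 0.0527 m, L = 0.2312 m, θ = 144.5°: √(L² − r² sin²θ) = 0.22917 m.
v = −0.0527·108.4·0.58070·[1 + 0.0527·-0.81412/0.22917] = -2.6963 m/s.
|v| = 2.6963 m/s = 2696.3 mm/s.

2700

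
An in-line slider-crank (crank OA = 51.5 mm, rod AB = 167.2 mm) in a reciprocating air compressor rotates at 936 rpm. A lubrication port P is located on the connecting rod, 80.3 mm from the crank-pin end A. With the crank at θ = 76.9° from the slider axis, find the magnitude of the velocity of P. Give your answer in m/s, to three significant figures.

5.12

ω = 98.02 rad/s.  Crank-pin speed |V_A| = rω = 5.0479 m/s, perpendicular to OA.
Rod angle: sinφ = −(r/L) sinθ ⇒ φ = -17.458°; ω_rod = −rω cosθ/√(L²−r²sin²θ) = -7.1732 rad/s.
V_P = V_A + ω_rod × AP, with AP = 0.0803 m along the rod.
Components: V_Px = −rω sinθ − a·ω_rod·sinφ = -5.0893 m/s;  V_Py = rω cosθ + a·ω_rod·cosφ = +0.59464 m/s.
|V_P| = √(V_Px² + V_Py²) = 5.124 m/s.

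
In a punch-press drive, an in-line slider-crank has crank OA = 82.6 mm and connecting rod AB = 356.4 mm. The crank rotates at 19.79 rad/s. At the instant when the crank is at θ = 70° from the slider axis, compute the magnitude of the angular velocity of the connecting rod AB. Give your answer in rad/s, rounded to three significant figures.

1.61

ω = 19.79 rad/s
The rod makes angle φ with the slider axis where L sinφ = r sinθ; differentiating, L cosφ·φ̇ = r ω cosθ.
L cosφ = √(L² − r² sin²θ) = 0.34785 m.
|ω_rod| = r ω |cosθ| / √(L² − r² sin²θ) = 0.0826·19.79·0.34202/0.34785 = 1.6073 rad/s.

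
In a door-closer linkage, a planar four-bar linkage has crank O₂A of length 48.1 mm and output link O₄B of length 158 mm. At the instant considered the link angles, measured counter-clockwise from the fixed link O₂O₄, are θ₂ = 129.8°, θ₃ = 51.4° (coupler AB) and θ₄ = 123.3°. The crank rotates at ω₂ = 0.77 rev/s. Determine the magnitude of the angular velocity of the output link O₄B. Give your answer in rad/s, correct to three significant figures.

ω₂ = 4.838 rad/s (from 0.77 rev/s).
Differentiating the loop-closure r₂e^{iθ₂}+r₃e^{iθ₃}=r₁+r₄e^{iθ₄} gives r₂ω₂e^{iθ₂}+r₃ω₃e^{iθ₃}=r₄ω₄e^{iθ₄}.
Eliminating the other unknown: ω₄ = r₂ω₂ sin(θ₂−θ₃) / [r₄ sin(θ₄−θ₃)].
Numerator sine = +0.97958; denominator sine = +0.95052.
Result = 0.0481·4.838·(+0.97958) / (0.158·(+0.95052)) = +1.5179 rad/s; magnitude 1.5179 rad/s.

1.52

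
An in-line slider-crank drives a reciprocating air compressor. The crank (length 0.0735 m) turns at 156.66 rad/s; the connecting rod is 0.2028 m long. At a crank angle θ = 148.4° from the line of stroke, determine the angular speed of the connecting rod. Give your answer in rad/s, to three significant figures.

49.3

ω = 156.7 rad/s
The rod makes angle φ with the slider axis where L sinφ = r sinθ; differentiating, L cosφ·φ̇ = r ω cosθ.
L cosφ = √(L² − r² sin²θ) = 0.19911 m.
|ω_rod| = r ω |cosθ| / √(L² − r² sin²θ) = 0.0735·156.7·0.85173/0.19911 = 49.255 rad/s.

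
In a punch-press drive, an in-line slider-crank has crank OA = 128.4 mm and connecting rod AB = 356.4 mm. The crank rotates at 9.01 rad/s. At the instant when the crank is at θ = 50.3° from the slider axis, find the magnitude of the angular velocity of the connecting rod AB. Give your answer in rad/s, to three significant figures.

ω = 9.01 rad/s
The rod makes angle φ with the slider axis where L sinφ = r sinθ; differentiating, L cosφ·φ̇ = r ω cosθ.
L cosφ = √(L² − r² sin²θ) = 0.34243 m.
|ω_rod| = r ω |cosθ| / √(L² − r² sin²θ) = 0.1284·9.01·0.63877/0.34243 = 2.158 rad/s.

2.16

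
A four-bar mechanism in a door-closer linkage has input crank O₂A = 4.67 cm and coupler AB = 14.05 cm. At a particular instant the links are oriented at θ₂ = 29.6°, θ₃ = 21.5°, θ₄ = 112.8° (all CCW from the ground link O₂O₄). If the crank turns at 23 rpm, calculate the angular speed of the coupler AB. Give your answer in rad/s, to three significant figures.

0.795

ω₂ = 2.409 rad/s (from 23 rpm).
Differentiating the loop-closure r₂e^{iθ₂}+r₃e^{iθ₃}=r₁+r₄e^{iθ₄} gives r₂ω₂e^{iθ₂}+r₃ω₃e^{iθ₃}=r₄ω₄e^{iθ₄}.
Eliminating the other unknown: ω₃ = r₂ω₂ sin(θ₄−θ₂) / [r₃ sin(θ₃−θ₄)].
Numerator sine = +0.99297; denominator sine = -0.99974.
Result = 0.0467·2.409·(+0.99297) / (0.1405·(-0.99974)) = -0.79514 rad/s; magnitude 0.79514 rad/s.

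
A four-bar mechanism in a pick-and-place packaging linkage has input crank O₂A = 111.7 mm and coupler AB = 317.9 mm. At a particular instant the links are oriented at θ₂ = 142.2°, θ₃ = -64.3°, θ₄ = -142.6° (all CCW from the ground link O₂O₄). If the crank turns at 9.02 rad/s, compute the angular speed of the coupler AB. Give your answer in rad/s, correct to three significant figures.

3.13

ω₂ = 9.02 rad/s
Differentiating the loop-closure r₂e^{iθ₂}+r₃e^{iθ₃}=r₁+r₄e^{iθ₄} gives r₂ω₂e^{iθ₂}+r₃ω₃e^{iθ₃}=r₄ω₄e^{iθ₄}.
Eliminating the other unknown: ω₃ = r₂ω₂ sin(θ₄−θ₂) / [r₃ sin(θ₃−θ₄)].
Numerator sine = +0.96682; denominator sine = +0.97922.
Result = 0.1117·9.02·(+0.96682) / (0.3179·(+0.97922)) = +3.1292 rad/s; magnitude 3.1292 rad/s.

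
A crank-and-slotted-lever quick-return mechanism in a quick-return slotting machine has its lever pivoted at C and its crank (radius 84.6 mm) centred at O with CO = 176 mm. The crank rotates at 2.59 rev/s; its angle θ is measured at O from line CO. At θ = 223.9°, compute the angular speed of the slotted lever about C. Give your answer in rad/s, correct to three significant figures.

ω = 16.27 rad/s (from 2.59 rev/s).
Crank pin A relative to C: A = (d + r cosθ, r sinθ); lever angle φ = atan2(r sinθ, d + r cosθ).
Differentiating tanφ: φ̇ = rω(d cosθ + r)/(d² + r² + 2dr cosθ).
d² + r² + 2dr cosθ = |CA|² = 0.0166757 m²;  d cosθ + r = -0.042217 m.
|ω_lever| = |0.0846·16.27·-0.042217| / 0.0166757 = 3.4854 rad/s.

3.49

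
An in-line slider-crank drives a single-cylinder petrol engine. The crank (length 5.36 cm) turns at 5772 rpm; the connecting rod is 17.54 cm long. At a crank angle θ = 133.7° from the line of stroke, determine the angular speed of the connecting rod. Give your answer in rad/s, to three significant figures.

131

ω = 604.4 rad/s (converted from 5772 rpm).
The rod makes angle φ with the slider axis where L sinφ = r sinθ; differentiating, L cosφ·φ̇ = r ω cosθ.
L cosφ = √(L² − r² sin²θ) = 0.17107 m.
|ω_rod| = r ω |cosθ| / √(L² − r² sin²θ) = 0.0536·604.4·0.69088/0.17107 = 130.85 rad/s.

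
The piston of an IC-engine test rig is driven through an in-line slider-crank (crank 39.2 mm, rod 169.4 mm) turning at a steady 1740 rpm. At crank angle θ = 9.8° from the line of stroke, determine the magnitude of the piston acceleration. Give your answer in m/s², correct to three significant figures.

ω = 2π·1740/60 = 182.2 rad/s
x(θ) = r cosθ + √(L² − r² sin²θ); with ω constant, a = ω²·d²x/dθ².
d²x/dθ² = −r cosθ − r²(cos2θ)/√u − r⁴ sin²2θ/(4u^{3/2}),  u = L² − r² sin²θ = 0.0286518 m².
Substituting r = 0.0392 m, L = 0.1694 m, θ = 9.8°: d²x/dθ² = -0.047194 m.
a = ω²·d²x/dθ² = (182.2)²·(-0.047194) = -1566.9 m/s²;  |a| = 1566.9 m/s².

1570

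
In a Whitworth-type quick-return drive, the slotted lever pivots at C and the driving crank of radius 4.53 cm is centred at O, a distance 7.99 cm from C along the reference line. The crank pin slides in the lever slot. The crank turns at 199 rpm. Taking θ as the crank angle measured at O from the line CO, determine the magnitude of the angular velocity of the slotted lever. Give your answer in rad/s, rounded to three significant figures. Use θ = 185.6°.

26.2

ω = 20.84 rad/s (from 199 rpm).
Crank pin A relative to C: A = (d + r cosθ, r sinθ); lever angle φ = atan2(r sinθ, d + r cosθ).
Differentiating tanφ: φ̇ = rω(d cosθ + r)/(d² + r² + 2dr cosθ).
d² + r² + 2dr cosθ = |CA|² = 0.00123171 m²;  d cosθ + r = -0.034219 m.
|ω_lever| = |0.0453·20.84·-0.034219| / 0.00123171 = 26.226 rad/s.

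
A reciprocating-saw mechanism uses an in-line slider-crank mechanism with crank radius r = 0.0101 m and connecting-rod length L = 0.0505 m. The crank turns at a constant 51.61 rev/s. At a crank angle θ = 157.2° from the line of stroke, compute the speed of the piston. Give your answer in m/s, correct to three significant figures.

1.03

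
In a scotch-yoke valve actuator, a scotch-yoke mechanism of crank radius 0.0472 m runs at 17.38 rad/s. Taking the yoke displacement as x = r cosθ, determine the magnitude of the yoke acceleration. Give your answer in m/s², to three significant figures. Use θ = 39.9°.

ω = 17.38 rad/s
x = r cosθ ⇒ ẍ = −rω² cosθ (ω constant).
|a| = rω²|cosθ| = 0.0472·(17.38)²·|cos 39.9°| = 10.938 m/s².

10.9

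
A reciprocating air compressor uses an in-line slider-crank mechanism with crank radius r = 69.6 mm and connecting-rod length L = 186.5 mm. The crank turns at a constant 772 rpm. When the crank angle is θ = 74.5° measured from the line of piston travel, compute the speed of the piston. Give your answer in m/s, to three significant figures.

ω = 2π·772/60 = 80.84 rad/s
For an in-line slider-crank, x = r cosθ + √(L² − r² sin²θ), so v = −rω sinθ·[1 + r cosθ/√(L² − r² sin²θ)].
With r = 0.0696 m, L = 0.1865 m, θ = 74.5°: √(L² − r² sin²θ) = 0.17402 m.
v = −0.0696·80.84·0.96363·[1 + 0.0696·0.26724/0.17402] = -6.0016 m/s.
|v| = 6.0016 m/s.

6.00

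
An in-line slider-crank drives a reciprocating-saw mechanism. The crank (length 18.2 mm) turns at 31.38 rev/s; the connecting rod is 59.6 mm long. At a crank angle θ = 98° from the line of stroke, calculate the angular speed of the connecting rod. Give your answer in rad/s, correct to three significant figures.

8.79

ω = 197.2 rad/s (converted from 31.38 rev/s).
The rod makes angle φ with the slider axis where L sinφ = r sinθ; differentiating, L cosφ·φ̇ = r ω cosθ.
L cosφ = √(L² − r² sin²θ) = 0.05681 m.
|ω_rod| = r ω |cosθ| / √(L² − r² sin²θ) = 0.0182·197.2·0.13917/0.05681 = 8.791 rad/s.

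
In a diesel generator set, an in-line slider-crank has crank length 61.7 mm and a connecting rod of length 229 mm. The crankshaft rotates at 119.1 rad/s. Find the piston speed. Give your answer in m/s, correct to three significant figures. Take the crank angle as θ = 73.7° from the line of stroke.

7.61

ω = 119.1 rad/s
For an in-line slider-crank, x = r cosθ + √(L² − r² sin²θ), so v = −rω sinθ·[1 + r cosθ/√(L² − r² sin²θ)].
With r = 0.0617 m, L = 0.229 m, θ = 73.7°: √(L² − r² sin²θ) = 0.22121 m.
v = −0.0617·119.1·0.95981·[1 + 0.0617·0.28067/0.22121] = -7.6052 m/s.
|v| = 7.6052 m/s.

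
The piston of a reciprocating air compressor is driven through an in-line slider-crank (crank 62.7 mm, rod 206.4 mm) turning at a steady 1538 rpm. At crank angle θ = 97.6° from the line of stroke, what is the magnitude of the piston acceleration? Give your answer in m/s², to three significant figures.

ω = 2π·1538/60 = 161.1 rad/s
x(θ) = r cosθ + √(L² − r² sin²θ); with ω constant, a = ω²·d²x/dθ².
d²x/dθ² = −r cosθ − r²(cos2θ)/√u − r⁴ sin²2θ/(4u^{3/2}),  u = L² − r² sin²θ = 0.0387384 m².
Substituting r = 0.0627 m, L = 0.2064 m, θ = 97.6°: d²x/dθ² = +0.027533 m.
a = ω²·d²x/dθ² = (161.1)²·(+0.027533) = +714.2 m/s²;  |a| = 714.2 m/s².

714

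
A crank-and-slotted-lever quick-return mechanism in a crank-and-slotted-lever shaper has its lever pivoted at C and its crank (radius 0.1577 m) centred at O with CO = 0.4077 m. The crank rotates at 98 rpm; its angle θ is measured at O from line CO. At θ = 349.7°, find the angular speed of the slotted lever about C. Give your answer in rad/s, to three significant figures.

ω = 10.26 rad/s (from 98 rpm).
Crank pin A relative to C: A = (d + r cosθ, r sinθ); lever angle φ = atan2(r sinθ, d + r cosθ).
Differentiating tanφ: φ̇ = rω(d cosθ + r)/(d² + r² + 2dr cosθ).
d² + r² + 2dr cosθ = |CA|² = 0.317605 m²;  d cosθ + r = +0.55883 m.
|ω_lever| = |0.1577·10.26·+0.55883| / 0.317605 = 2.8476 rad/s.

2.85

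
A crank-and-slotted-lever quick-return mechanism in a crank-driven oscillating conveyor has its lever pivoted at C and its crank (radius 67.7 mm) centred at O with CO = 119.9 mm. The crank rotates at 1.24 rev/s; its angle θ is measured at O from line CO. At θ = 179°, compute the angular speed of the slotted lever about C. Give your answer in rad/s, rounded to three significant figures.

ω = 7.791 rad/s (from 1.24 rev/s).
Crank pin A relative to C: A = (d + r cosθ, r sinθ); lever angle φ = atan2(r sinθ, d + r cosθ).
Differentiating tanφ: φ̇ = rω(d cosθ + r)/(d² + r² + 2dr cosθ).
d² + r² + 2dr cosθ = |CA|² = 0.00272731 m²;  d cosθ + r = -0.052182 m.
|ω_lever| = |0.0677·7.791·-0.052182| / 0.00272731 = 10.092 rad/s.

10.1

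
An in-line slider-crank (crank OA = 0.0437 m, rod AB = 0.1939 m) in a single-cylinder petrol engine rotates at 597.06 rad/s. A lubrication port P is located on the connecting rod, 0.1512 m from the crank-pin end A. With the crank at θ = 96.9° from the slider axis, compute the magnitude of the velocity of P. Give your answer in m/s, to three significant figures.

25.4

ω = 597.1 rad/s.  Crank-pin speed |V_A| = rω = 26.092 m/s, perpendicular to OA.
Rod angle: sinφ = −(r/L) sinθ ⇒ φ = -12.929°; ω_rod = −rω cosθ/√(L²−r²sin²θ) = +16.586 rad/s.
V_P = V_A + ω_rod × AP, with AP = 0.1512 m along the rod.
Components: V_Px = −rω sinθ − a·ω_rod·sinφ = -25.341 m/s;  V_Py = rω cosθ + a·ω_rod·cosφ = -0.69028 m/s.
|V_P| = √(V_Px² + V_Py²) = 25.351 m/s.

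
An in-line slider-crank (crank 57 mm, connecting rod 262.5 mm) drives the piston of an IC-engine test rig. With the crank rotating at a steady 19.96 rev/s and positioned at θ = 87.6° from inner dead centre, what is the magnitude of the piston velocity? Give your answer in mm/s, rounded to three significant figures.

ω = 2π·20 = 125.4 rad/s
For an in-line slider-crank, x = r cosθ + √(L² − r² sin²θ), so v = −rω sinθ·[1 + r cosθ/√(L² − r² sin²θ)].
With r = 0.057 m, L = 0.2625 m, θ = 87.6°: √(L² − r² sin²θ) = 0.25625 m.
v = −0.057·125.4·0.99912·[1 + 0.057·0.04188/0.25625] = -7.2088 m/s.
|v| = 7.2088 m/s = 7208.8 mm/s.

7210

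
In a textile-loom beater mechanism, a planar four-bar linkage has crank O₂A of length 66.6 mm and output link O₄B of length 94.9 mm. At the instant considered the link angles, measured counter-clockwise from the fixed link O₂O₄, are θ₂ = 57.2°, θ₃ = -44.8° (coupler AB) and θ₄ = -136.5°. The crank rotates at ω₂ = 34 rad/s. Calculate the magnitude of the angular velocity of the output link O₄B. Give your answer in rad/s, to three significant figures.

ω₂ = 34 rad/s
Differentiating the loop-closure r₂e^{iθ₂}+r₃e^{iθ₃}=r₁+r₄e^{iθ₄} gives r₂ω₂e^{iθ₂}+r₃ω₃e^{iθ₃}=r₄ω₄e^{iθ₄}.
Eliminating the other unknown: ω₄ = r₂ω₂ sin(θ₂−θ₃) / [r₄ sin(θ₄−θ₃)].
Numerator sine = +0.97815; denominator sine = -0.99956.
Result = 0.0666·34·(+0.97815) / (0.0949·(-0.99956)) = -23.35 rad/s; magnitude 23.35 rad/s.

23.3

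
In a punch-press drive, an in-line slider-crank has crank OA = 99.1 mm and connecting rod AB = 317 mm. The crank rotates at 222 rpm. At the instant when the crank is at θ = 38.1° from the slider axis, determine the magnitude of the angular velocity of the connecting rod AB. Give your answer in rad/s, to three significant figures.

ω = 23.25 rad/s (converted from 222 rpm).
The rod makes angle φ with the slider axis where L sinφ = r sinθ; differentiating, L cosφ·φ̇ = r ω cosθ.
L cosφ = √(L² − r² sin²θ) = 0.31105 m.
|ω_rod| = r ω |cosθ| / √(L² − r² sin²θ) = 0.0991·23.25·0.78694/0.31105 = 5.8287 rad/s.

5.83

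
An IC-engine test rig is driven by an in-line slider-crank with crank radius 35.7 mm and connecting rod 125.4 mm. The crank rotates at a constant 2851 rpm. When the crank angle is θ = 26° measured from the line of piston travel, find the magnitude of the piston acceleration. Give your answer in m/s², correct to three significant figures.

3430

ω = 2π·2851/60 = 298.6 rad/s
x(θ) = r cosθ + √(L² − r² sin²θ); with ω constant, a = ω²·d²x/dθ².
d²x/dθ² = −r cosθ − r²(cos2θ)/√u − r⁴ sin²2θ/(4u^{3/2}),  u = L² − r² sin²θ = 0.0154802 m².
Substituting r = 0.0357 m, L = 0.1254 m, θ = 26°: d²x/dθ² = -0.038524 m.
a = ω²·d²x/dθ² = (298.6)²·(-0.038524) = -3433.9 m/s²;  |a| = 3433.9 m/s².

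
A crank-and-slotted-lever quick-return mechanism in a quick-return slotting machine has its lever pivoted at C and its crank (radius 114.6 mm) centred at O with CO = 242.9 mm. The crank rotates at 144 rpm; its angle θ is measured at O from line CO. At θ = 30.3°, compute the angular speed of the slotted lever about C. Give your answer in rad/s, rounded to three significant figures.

4.66

ω = 15.08 rad/s (from 144 rpm).
Crank pin A relative to C: A = (d + r cosθ, r sinθ); lever angle φ = atan2(r sinθ, d + r cosθ).
Differentiating tanφ: φ̇ = rω(d cosθ + r)/(d² + r² + 2dr cosθ).
d² + r² + 2dr cosθ = |CA|² = 0.120201 m²;  d cosθ + r = +0.32432 m.
|ω_lever| = |0.1146·15.08·+0.32432| / 0.120201 = 4.6627 rad/s.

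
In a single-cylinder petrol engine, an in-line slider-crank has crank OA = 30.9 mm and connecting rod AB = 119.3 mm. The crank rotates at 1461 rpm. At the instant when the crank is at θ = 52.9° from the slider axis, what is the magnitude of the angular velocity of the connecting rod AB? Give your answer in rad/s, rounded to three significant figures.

24.4

ω = 153 rad/s (converted from 1461 rpm).
The rod makes angle φ with the slider axis where L sinφ = r sinθ; differentiating, L cosφ·φ̇ = r ω cosθ.
L cosφ = √(L² − r² sin²θ) = 0.11673 m.
|ω_rod| = r ω |cosθ| / √(L² − r² sin²θ) = 0.0309·153·0.60321/0.11673 = 24.431 rad/s.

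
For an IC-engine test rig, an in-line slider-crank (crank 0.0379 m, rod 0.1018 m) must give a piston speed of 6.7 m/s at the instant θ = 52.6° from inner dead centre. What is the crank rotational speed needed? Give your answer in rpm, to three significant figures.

1720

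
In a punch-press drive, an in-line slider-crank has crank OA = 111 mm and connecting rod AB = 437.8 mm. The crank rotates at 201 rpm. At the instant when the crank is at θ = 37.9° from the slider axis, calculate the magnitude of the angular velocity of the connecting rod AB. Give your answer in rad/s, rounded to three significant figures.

ω = 21.05 rad/s (converted from 201 rpm).
The rod makes angle φ with the slider axis where L sinφ = r sinθ; differentiating, L cosφ·φ̇ = r ω cosθ.
L cosφ = √(L² − r² sin²θ) = 0.43246 m.
|ω_rod| = r ω |cosθ| / √(L² − r² sin²θ) = 0.111·21.05·0.78908/0.43246 = 4.2631 rad/s.

4.26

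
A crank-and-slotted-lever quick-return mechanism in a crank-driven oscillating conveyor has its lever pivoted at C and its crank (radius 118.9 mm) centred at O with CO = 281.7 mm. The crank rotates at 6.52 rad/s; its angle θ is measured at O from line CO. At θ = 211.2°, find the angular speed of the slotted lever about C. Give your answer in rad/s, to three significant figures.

2.61

ω = 6.52 rad/s
Crank pin A relative to C: A = (d + r cosθ, r sinθ); lever angle φ = atan2(r sinθ, d + r cosθ).
Differentiating tanφ: φ̇ = rω(d cosθ + r)/(d² + r² + 2dr cosθ).
d² + r² + 2dr cosθ = |CA|² = 0.0361927 m²;  d cosθ + r = -0.12206 m.
|ω_lever| = |0.1189·6.52·-0.12206| / 0.0361927 = 2.6144 rad/s.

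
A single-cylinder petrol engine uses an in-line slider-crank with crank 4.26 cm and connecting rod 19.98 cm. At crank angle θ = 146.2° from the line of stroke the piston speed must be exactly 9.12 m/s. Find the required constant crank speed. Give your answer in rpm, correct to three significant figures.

For an in-line slider-crank, |v_piston| = rω|sinθ|·[1 + r cosθ/√(L² − r² sin²θ)].
With r = 0.0426 m, L = 0.1998 m, θ = 146.2°: the bracketed kinematic factor |dx/dθ| = 0.01947 m.
ω = v/|dx/dθ| = 9.12/0.01947 = 468.42 rad/s.
N = 60ω/(2π) = 4473.1 rpm.

4470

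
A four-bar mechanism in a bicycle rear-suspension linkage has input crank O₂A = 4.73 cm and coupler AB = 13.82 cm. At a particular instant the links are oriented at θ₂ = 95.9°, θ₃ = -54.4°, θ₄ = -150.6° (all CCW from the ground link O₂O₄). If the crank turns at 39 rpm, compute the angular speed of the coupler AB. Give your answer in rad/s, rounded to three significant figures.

1.29

ω₂ = 4.084 rad/s (from 39 rpm).
Differentiating the loop-closure r₂e^{iθ₂}+r₃e^{iθ₃}=r₁+r₄e^{iθ₄} gives r₂ω₂e^{iθ₂}+r₃ω₃e^{iθ₃}=r₄ω₄e^{iθ₄}.
Eliminating the other unknown: ω₃ = r₂ω₂ sin(θ₄−θ₂) / [r₃ sin(θ₃−θ₄)].
Numerator sine = +0.91706; denominator sine = +0.99415.
Result = 0.0473·4.084·(+0.91706) / (0.1382·(+0.99415)) = +1.2894 rad/s; magnitude 1.2894 rad/s.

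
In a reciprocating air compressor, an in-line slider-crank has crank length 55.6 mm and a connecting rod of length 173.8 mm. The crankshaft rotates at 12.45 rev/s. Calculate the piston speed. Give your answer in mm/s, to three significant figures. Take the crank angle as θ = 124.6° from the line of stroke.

ω = 2π·12.5 = 78.23 rad/s
For an in-line slider-crank, x = r cosθ + √(L² − r² sin²θ), so v = −rω sinθ·[1 + r cosθ/√(L² − r² sin²θ)].
With r = 0.0556 m, L = 0.1738 m, θ = 124.6°: √(L² − r² sin²θ) = 0.16767 m.
v = −0.0556·78.23·0.82314·[1 + 0.0556·-0.56784/0.16767] = -2.906 m/s.
|v| = 2.906 m/s = 2906 mm/s.

2910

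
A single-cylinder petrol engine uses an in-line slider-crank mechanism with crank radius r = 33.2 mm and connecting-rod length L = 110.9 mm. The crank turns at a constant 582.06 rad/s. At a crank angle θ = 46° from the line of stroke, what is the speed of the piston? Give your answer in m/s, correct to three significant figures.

ω = 582.1 rad/s
For an in-line slider-crank, x = r cosθ + √(L² − r² sin²θ), so v = −rω sinθ·[1 + r cosθ/√(L² − r² sin²θ)].
With r = 0.0332 m, L = 0.1109 m, θ = 46°: √(L² − r² sin²θ) = 0.1083 m.
v = −0.0332·582.1·0.71934·[1 + 0.0332·0.69466/0.1083] = -16.861 m/s.
|v| = 16.861 m/s.

16.9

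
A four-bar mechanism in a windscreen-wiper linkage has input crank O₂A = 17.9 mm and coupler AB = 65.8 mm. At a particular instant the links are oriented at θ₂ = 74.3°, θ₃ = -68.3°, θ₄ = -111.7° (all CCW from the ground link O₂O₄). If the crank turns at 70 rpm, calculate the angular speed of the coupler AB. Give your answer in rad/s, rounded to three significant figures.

0.303

ω₂ = 7.33 rad/s (from 70 rpm).
Differentiating the loop-closure r₂e^{iθ₂}+r₃e^{iθ₃}=r₁+r₄e^{iθ₄} gives r₂ω₂e^{iθ₂}+r₃ω₃e^{iθ₃}=r₄ω₄e^{iθ₄}.
Eliminating the other unknown: ω₃ = r₂ω₂ sin(θ₄−θ₂) / [r₃ sin(θ₃−θ₄)].
Numerator sine = +0.10453; denominator sine = +0.68709.
Result = 0.0179·7.33·(+0.10453) / (0.0658·(+0.68709)) = +0.30337 rad/s; magnitude 0.30337 rad/s.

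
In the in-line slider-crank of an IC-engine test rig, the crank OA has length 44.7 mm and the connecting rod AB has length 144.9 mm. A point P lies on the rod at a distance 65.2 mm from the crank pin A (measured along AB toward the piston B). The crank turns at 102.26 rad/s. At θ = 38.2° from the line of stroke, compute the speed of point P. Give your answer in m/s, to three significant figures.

3.71

ω = 102.3 rad/s.  Crank-pin speed |V_A| = rω = 4.571 m/s, perpendicular to OA.
Rod angle: sinφ = −(r/L) sinθ ⇒ φ = -10.998°; ω_rod = −rω cosθ/√(L²−r²sin²θ) = -25.254 rad/s.
V_P = V_A + ω_rod × AP, with AP = 0.0652 m along the rod.
Components: V_Px = −rω sinθ − a·ω_rod·sinφ = -3.1409 m/s;  V_Py = rω cosθ + a·ω_rod·cosφ = +1.9758 m/s.
|V_P| = √(V_Px² + V_Py²) = 3.7107 m/s.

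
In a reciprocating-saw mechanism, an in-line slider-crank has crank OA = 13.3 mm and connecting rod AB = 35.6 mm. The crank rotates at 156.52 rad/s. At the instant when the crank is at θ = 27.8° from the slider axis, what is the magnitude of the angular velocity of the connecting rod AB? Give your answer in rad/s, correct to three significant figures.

52.5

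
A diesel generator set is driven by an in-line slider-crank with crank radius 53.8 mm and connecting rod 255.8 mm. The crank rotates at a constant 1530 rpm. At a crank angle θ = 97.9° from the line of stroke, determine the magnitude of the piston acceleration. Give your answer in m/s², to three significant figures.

ω = 2π·1530/60 = 160.2 rad/s
x(θ) = r cosθ + √(L² − r² sin²θ); with ω constant, a = ω²·d²x/dθ².
d²x/dθ² = −r cosθ − r²(cos2θ)/√u − r⁴ sin²2θ/(4u^{3/2}),  u = L² − r² sin²θ = 0.0625939 m².
Substituting r = 0.0538 m, L = 0.2558 m, θ = 97.9°: d²x/dθ² = +0.018517 m.
a = ω²·d²x/dθ² = (160.2)²·(+0.018517) = +475.34 m/s²;  |a| = 475.34 m/s².

475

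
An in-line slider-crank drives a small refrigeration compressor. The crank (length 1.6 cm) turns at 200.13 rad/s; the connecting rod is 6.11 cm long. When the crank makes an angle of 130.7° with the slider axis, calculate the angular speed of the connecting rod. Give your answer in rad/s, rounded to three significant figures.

34.9

ω = 200.1 rad/s
The rod makes angle φ with the slider axis where L sinφ = r sinθ; differentiating, L cosφ·φ̇ = r ω cosθ.
L cosφ = √(L² − r² sin²θ) = 0.059884 m.
|ω_rod| = r ω |cosθ| / √(L² − r² sin²θ) = 0.016·200.1·0.65210/0.059884 = 34.869 rad/s.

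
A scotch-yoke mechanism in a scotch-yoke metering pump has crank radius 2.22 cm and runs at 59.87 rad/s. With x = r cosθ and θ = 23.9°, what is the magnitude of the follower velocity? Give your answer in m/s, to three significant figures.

ω = 59.87 rad/s
x = r cosθ ⇒ ẋ = −rω sinθ.
|v| = rω|sinθ| = 0.0222·59.87·|sin 23.9°| = 0.53848 m/s.

0.538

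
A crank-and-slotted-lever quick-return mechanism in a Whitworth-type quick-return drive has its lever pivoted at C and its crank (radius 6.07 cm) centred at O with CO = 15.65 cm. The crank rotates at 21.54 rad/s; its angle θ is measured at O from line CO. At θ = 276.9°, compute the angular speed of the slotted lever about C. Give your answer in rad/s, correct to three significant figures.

3.41

ω = 21.54 rad/s
Crank pin A relative to C: A = (d + r cosθ, r sinθ); lever angle φ = atan2(r sinθ, d + r cosθ).
Differentiating tanφ: φ̇ = rω(d cosθ + r)/(d² + r² + 2dr cosθ).
d² + r² + 2dr cosθ = |CA|² = 0.0304592 m²;  d cosθ + r = +0.079501 m.
|ω_lever| = |0.0607·21.54·+0.079501| / 0.0304592 = 3.4126 rad/s.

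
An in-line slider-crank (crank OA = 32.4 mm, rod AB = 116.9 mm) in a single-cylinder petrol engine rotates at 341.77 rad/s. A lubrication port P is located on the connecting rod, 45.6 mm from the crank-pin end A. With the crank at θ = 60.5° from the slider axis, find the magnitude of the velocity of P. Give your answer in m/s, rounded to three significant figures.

ω = 341.8 rad/s.  Crank-pin speed |V_A| = rω = 11.073 m/s, perpendicular to OA.
Rod angle: sinφ = −(r/L) sinθ ⇒ φ = -13.959°; ω_rod = −rω cosθ/√(L²−r²sin²θ) = -48.064 rad/s.
V_P = V_A + ω_rod × AP, with AP = 0.0456 m along the rod.
Components: V_Px = −rω sinθ − a·ω_rod·sinφ = -10.166 m/s;  V_Py = rω cosθ + a·ω_rod·cosφ = +3.3258 m/s.
|V_P| = √(V_Px² + V_Py²) = 10.697 m/s.

10.7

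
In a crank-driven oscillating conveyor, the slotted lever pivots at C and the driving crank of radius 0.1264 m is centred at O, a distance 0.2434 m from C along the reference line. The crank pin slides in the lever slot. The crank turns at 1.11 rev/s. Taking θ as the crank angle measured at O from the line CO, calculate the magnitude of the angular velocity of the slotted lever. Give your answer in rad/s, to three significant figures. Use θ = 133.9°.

1.15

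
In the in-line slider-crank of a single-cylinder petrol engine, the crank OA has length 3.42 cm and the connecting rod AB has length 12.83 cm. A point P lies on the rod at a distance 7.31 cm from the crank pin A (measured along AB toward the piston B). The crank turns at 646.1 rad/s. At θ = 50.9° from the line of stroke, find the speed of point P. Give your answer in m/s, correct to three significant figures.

ω = 646.1 rad/s.  Crank-pin speed |V_A| = rω = 22.097 m/s, perpendicular to OA.
Rod angle: sinφ = −(r/L) sinθ ⇒ φ = -11.939°; ω_rod = −rω cosθ/√(L²−r²sin²θ) = -111.02 rad/s.
V_P = V_A + ω_rod × AP, with AP = 0.0731 m along the rod.
Components: V_Px = −rω sinθ − a·ω_rod·sinφ = -18.827 m/s;  V_Py = rω cosθ + a·ω_rod·cosφ = +5.9958 m/s.
|V_P| = √(V_Px² + V_Py²) = 19.759 m/s.

19.8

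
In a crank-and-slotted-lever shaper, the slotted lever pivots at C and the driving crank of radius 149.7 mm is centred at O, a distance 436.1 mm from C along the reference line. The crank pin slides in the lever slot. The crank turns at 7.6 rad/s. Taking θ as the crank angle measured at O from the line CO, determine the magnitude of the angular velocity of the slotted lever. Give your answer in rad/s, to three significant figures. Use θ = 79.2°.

1.11

ω = 7.6 rad/s
Crank pin A relative to C: A = (d + r cosθ, r sinθ); lever angle φ = atan2(r sinθ, d + r cosθ).
Differentiating tanφ: φ̇ = rω(d cosθ + r)/(d² + r² + 2dr cosθ).
d² + r² + 2dr cosθ = |CA|² = 0.237059 m²;  d cosθ + r = +0.23142 m.
|ω_lever| = |0.1497·7.6·+0.23142| / 0.237059 = 1.1106 rad/s.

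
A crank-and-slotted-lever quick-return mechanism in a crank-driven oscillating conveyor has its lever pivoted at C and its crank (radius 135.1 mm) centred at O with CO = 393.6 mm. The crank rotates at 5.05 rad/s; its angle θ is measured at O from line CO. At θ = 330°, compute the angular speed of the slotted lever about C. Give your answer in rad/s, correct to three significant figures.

1.22

ω = 5.05 rad/s
Crank pin A relative to C: A = (d + r cosθ, r sinθ); lever angle φ = atan2(r sinθ, d + r cosθ).
Differentiating tanφ: φ̇ = rω(d cosθ + r)/(d² + r² + 2dr cosθ).
d² + r² + 2dr cosθ = |CA|² = 0.265275 m²;  d cosθ + r = +0.47597 m.
|ω_lever| = |0.1351·5.05·+0.47597| / 0.265275 = 1.2241 rad/s.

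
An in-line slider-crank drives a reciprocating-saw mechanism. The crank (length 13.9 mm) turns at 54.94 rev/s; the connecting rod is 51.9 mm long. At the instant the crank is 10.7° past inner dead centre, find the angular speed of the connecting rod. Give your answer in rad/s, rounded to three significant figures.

91.0

ω = 345.2 rad/s (converted from 54.94 rev/s).
The rod makes angle φ with the slider axis where L sinφ = r sinθ; differentiating, L cosφ·φ̇ = r ω cosθ.
L cosφ = √(L² − r² sin²θ) = 0.051836 m.
|ω_rod| = r ω |cosθ| / √(L² − r² sin²θ) = 0.0139·345.2·0.98261/0.051836 = 90.957 rad/s.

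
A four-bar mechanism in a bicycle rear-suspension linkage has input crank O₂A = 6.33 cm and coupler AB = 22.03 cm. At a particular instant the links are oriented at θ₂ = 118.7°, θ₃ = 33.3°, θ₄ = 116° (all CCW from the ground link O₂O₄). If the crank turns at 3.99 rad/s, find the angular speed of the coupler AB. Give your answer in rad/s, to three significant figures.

ω₂ = 3.99 rad/s
Differentiating the loop-closure r₂e^{iθ₂}+r₃e^{iθ₃}=r₁+r₄e^{iθ₄} gives r₂ω₂e^{iθ₂}+r₃ω₃e^{iθ₃}=r₄ω₄e^{iθ₄}.
Eliminating the other unknown: ω₃ = r₂ω₂ sin(θ₄−θ₂) / [r₃ sin(θ₃−θ₄)].
Numerator sine = -0.04711; denominator sine = -0.99189.
Result = 0.0633·3.99·(-0.04711) / (0.2203·(-0.99189)) = +0.054447 rad/s; magnitude 0.054447 rad/s.

0.0544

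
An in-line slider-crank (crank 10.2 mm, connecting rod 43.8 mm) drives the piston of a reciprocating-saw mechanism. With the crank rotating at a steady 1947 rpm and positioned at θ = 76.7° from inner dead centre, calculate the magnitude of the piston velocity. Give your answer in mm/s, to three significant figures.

ω = 2π·1947/60 = 203.9 rad/s
For an in-line slider-crank, x = r cosθ + √(L² − r² sin²θ), so v = −rω sinθ·[1 + r cosθ/√(L² − r² sin²θ)].
With r = 0.0102 m, L = 0.0438 m, θ = 76.7°: √(L² − r² sin²θ) = 0.04266 m.
v = −0.0102·203.9·0.97318·[1 + 0.0102·0.23005/0.04266] = -2.1352 m/s.
|v| = 2.1352 m/s = 2135.2 mm/s.

2140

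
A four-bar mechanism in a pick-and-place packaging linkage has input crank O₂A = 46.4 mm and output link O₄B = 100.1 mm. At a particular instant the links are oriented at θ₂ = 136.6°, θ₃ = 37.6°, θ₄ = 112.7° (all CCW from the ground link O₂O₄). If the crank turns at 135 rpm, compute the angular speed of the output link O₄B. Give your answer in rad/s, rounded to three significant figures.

6.70

ω₂ = 14.14 rad/s (from 135 rpm).
Differentiating the loop-closure r₂e^{iθ₂}+r₃e^{iθ₃}=r₁+r₄e^{iθ₄} gives r₂ω₂e^{iθ₂}+r₃ω₃e^{iθ₃}=r₄ω₄e^{iθ₄}.
Eliminating the other unknown: ω₄ = r₂ω₂ sin(θ₂−θ₃) / [r₄ sin(θ₄−θ₃)].
Numerator sine = +0.98769; denominator sine = +0.96638.
Result = 0.0464·14.14·(+0.98769) / (0.1001·(+0.96638)) = +6.6976 rad/s; magnitude 6.6976 rad/s.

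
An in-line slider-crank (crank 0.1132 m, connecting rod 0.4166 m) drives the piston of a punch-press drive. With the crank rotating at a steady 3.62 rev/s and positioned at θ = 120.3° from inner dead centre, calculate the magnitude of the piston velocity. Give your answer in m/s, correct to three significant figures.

ω = 2π·3.62 = 22.75 rad/s
For an in-line slider-crank, x = r cosθ + √(L² − r² sin²θ), so v = −rω sinθ·[1 + r cosθ/√(L² − r² sin²θ)].
With r = 0.1132 m, L = 0.4166 m, θ = 120.3°: √(L² − r² sin²θ) = 0.40497 m.
v = −0.1132·22.75·0.86340·[1 + 0.1132·-0.50453/0.40497] = -1.9095 m/s.
|v| = 1.9095 m/s.

1.91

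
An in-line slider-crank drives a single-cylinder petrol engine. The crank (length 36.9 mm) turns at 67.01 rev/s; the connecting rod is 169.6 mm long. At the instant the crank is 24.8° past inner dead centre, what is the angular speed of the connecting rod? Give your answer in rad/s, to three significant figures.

ω = 421 rad/s (converted from 67.01 rev/s).
The rod makes angle φ with the slider axis where L sinφ = r sinθ; differentiating, L cosφ·φ̇ = r ω cosθ.
L cosφ = √(L² − r² sin²θ) = 0.16889 m.
|ω_rod| = r ω |cosθ| / √(L² − r² sin²θ) = 0.0369·421·0.90778/0.16889 = 83.506 rad/s.

83.5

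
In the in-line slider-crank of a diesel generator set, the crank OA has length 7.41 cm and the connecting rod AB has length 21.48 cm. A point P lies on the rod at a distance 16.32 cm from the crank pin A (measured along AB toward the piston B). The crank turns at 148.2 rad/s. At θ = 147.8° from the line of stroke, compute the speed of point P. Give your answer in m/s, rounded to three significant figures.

ω = 148.2 rad/s.  Crank-pin speed |V_A| = rω = 10.982 m/s, perpendicular to OA.
Rod angle: sinφ = −(r/L) sinθ ⇒ φ = -10.593°; ω_rod = −rω cosθ/√(L²−r²sin²θ) = +44.012 rad/s.
V_P = V_A + ω_rod × AP, with AP = 0.1632 m along the rod.
Components: V_Px = −rω sinθ − a·ω_rod·sinφ = -4.5315 m/s;  V_Py = rω cosθ + a·ω_rod·cosφ = -2.2323 m/s.
|V_P| = √(V_Px² + V_Py²) = 5.0515 m/s.

5.05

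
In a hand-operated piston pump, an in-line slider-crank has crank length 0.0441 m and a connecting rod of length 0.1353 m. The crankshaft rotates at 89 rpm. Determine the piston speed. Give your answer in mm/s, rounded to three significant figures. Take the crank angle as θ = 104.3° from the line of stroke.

ω = 2π·89/60 = 9.32 rad/s
For an in-line slider-crank, x = r cosθ + √(L² − r² sin²θ), so v = −rω sinθ·[1 + r cosθ/√(L² − r² sin²θ)].
With r = 0.0441 m, L = 0.1353 m, θ = 104.3°: √(L² − r² sin²θ) = 0.12837 m.
v = −0.0441·9.32·0.96902·[1 + 0.0441·-0.24700/0.12837] = -0.36449 m/s.
|v| = 0.36449 m/s = 364.49 mm/s.

364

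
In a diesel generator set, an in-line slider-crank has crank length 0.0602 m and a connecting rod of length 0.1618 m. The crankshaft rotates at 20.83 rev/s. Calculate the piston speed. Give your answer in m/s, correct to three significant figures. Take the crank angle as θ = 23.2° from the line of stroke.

4.18

ω = 2π·20.8 = 130.9 rad/s
For an in-line slider-crank, x = r cosθ + √(L² − r² sin²θ), so v = −rω sinθ·[1 + r cosθ/√(L² − r² sin²θ)].
With r = 0.0602 m, L = 0.1618 m, θ = 23.2°: √(L² − r² sin²θ) = 0.16005 m.
v = −0.0602·130.9·0.39394·[1 + 0.0602·0.91914/0.16005] = -4.1769 m/s.
|v| = 4.1769 m/s.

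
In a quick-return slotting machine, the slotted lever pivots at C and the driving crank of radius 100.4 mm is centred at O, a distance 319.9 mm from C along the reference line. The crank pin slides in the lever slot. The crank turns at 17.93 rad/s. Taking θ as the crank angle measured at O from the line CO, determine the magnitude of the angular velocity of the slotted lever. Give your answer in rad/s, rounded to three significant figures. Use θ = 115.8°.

0.828

ω = 17.93 rad/s
Crank pin A relative to C: A = (d + r cosθ, r sinθ); lever angle φ = atan2(r sinθ, d + r cosθ).
Differentiating tanφ: φ̇ = rω(d cosθ + r)/(d² + r² + 2dr cosθ).
d² + r² + 2dr cosθ = |CA|² = 0.0844587 m²;  d cosθ + r = -0.03883 m.
|ω_lever| = |0.1004·17.93·-0.03883| / 0.0844587 = 0.82764 rad/s.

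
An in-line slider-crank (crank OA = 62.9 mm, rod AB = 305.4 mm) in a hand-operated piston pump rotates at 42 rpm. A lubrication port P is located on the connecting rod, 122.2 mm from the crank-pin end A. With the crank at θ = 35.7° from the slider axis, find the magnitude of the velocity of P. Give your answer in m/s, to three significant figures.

0.219

ω = 4.398 rad/s.  Crank-pin speed |V_A| = rω = 0.27665 m/s, perpendicular to OA.
Rod angle: sinφ = −(r/L) sinθ ⇒ φ = -6.903°; ω_rod = −rω cosθ/√(L²−r²sin²θ) = -0.741 rad/s.
V_P = V_A + ω_rod × AP, with AP = 0.1222 m along the rod.
Components: V_Px = −rω sinθ − a·ω_rod·sinφ = -0.17232 m/s;  V_Py = rω cosθ + a·ω_rod·cosφ = +0.13477 m/s.
|V_P| = √(V_Px² + V_Py²) = 0.21876 m/s.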